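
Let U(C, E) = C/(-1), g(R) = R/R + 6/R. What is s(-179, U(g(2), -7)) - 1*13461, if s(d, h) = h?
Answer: -13465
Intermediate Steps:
g(R) = 1 + 6/R
U(C, E) = -C (U(C, E) = C*(-1) = -C)
s(-179, U(g(2), -7)) - 1*13461 = -(6 + 2)/2 - 1*13461 = -8/2 - 13461 = -1*4 - 13461 = -4 - 13461 = -13465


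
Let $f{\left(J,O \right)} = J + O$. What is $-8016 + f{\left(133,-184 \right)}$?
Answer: $-8067$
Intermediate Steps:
$-8016 + f{\left(133,-184 \right)} = -8016 + \left(133 - 184\right) = -8016 - 51 = -8067$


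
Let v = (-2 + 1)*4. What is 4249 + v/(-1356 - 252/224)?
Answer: 46131425/10857 ≈ 4249.0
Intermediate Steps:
v = -4 (v = -1*4 = -4)
4249 + v/(-1356 - 252/224) = 4249 - 4/(-1356 - 252/224) = 4249 - 4/(-1356 - 252*1/224) = 4249 - 4/(-1356 - 9/8) = 4249 - 4/(-10857/8) = 4249 - 8/10857*(-4) = 4249 + 32/10857 = 46131425/10857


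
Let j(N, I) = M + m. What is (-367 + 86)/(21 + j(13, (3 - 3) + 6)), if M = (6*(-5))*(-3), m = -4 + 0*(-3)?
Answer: -281/107 ≈ -2.6262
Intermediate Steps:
m = -4 (m = -4 + 0 = -4)
M = 90 (M = -30*(-3) = 90)
j(N, I) = 86 (j(N, I) = 90 - 4 = 86)
(-367 + 86)/(21 + j(13, (3 - 3) + 6)) = (-367 + 86)/(21 + 86) = -281/107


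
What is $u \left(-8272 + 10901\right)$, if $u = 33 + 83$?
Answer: $304964$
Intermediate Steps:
$u = 116$
$u \left(-8272 + 10901\right) = 116 \left(-8272 + 10901\right) = 116 \cdot 2629 = 304964$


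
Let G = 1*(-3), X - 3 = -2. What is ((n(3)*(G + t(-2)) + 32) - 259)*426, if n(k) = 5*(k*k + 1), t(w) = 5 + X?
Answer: -32802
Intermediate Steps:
X = 1 (X = 3 - 2 = 1)
t(w) = 6 (t(w) = 5 + 1 = 6)
G = -3
n(k) = 5 + 5*k² (n(k) = 5*(k² + 1) = 5*(1 + k²) = 5 + 5*k²)
((n(3)*(G + t(-2)) + 32) - 259)*426 = (((5 + 5*3²)*(-3 + 6) + 32) - 259)*426 = (((5 + 5*9)*3 + 32) - 259)*426 = (((5 + 45)*3 + 32) - 259)*426 = ((50*3 + 32) - 259)*426 = ((150 + 32) - 259)*426 = (182 - 259)*426 = -77*426 = -32802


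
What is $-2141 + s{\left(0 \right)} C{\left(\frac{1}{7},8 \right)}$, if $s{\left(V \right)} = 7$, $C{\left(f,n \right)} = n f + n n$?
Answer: $-1685$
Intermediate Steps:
$C{\left(f,n \right)} = n^{2} + f n$ ($C{\left(f,n \right)} = f n + n^{2} = n^{2} + f n$)
$-2141 + s{\left(0 \right)} C{\left(\frac{1}{7},8 \right)} = -2141 + 7 \cdot 8 \left(\frac{1}{7} + 8\right) = -2141 + 7 \cdot 8 \cdot \frac{57}{7} = -2141 + 7 \cdot \frac{456}{7} = -2141 + 456 = -1685$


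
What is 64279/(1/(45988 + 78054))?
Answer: 7973295718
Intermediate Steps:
64279/(1/(45988 + 78054)) = 64279/(1/124042) = 64279*124042 = 7973295718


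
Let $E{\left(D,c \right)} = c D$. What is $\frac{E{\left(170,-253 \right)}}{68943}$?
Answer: $- \frac{43010}{68943} \approx -0.62385$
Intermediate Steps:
$E{\left(D,c \right)} = D c$
$\frac{E{\left(170,-253 \right)}}{68943} = \frac{170 \left(-253\right)}{68943} = \left(-43010\right) \frac{1}{68943} = - \frac{43010}{68943}$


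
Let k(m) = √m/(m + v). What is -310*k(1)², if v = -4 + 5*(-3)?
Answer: -155/162 ≈ -0.95679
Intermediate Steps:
v = -19 (v = -4 - 15 = -19)
k(m) = √m/(-19 + m) (k(m) = √m/(m - 19) = √m/(-19 + m))
-310*k(1)² = -310/(-19 + 1)² = -310*(1/(-18))² = -310*(1*(-1/18))² = -310*(-1/18)² = -310*1/324 = -155/162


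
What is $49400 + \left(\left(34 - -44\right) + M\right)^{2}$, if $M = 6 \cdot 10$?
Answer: $68444$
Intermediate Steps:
$M = 60$
$49400 + \left(\left(34 - -44\right) + M\right)^{2} = 49400 + \left(\left(34 - -44\right) + 60\right)^{2} = 49400 + \left(\left(34 + 44\right) + 60\right)^{2} = 49400 + \left(78 + 60\right)^{2} = 49400 + 138^{2} = 49400 + 19044 = 68444$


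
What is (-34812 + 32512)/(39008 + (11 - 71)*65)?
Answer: -575/8777 ≈ -0.065512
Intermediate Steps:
(-34812 + 32512)/(39008 + (11 - 71)*65) = -2300/(39008 - 60*65) = -2300/(39008 - 3900) = -2300/35108 = -2300*1/35108 = -575/8777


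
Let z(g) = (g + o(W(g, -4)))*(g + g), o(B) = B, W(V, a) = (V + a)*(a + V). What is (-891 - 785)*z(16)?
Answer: -8581120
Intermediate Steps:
W(V, a) = (V + a)² (W(V, a) = (V + a)*(V + a) = (V + a)²)
z(g) = 2*g*(g + (-4 + g)²) (z(g) = (g + (g - 4)²)*(g + g) = (g + (-4 + g)²)*(2*g) = 2*g*(g + (-4 + g)²))
(-891 - 785)*z(16) = (-891 - 785)*(2*16*(16 + (-4 + 16)²)) = -3352*16*(16 + 12²) = -3352*16*(16 + 144) = -3352*16*160 = -1676*5120 = -8581120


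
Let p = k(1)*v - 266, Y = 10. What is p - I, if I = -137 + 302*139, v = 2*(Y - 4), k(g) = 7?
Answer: -42023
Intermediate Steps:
v = 12 (v = 2*(10 - 4) = 2*6 = 12)
I = 41841 (I = -137 + 41978 = 41841)
p = -182 (p = 7*12 - 266 = 84 - 266 = -182)
p - I = -182 - 1*41841 = -182 - 41841 = -42023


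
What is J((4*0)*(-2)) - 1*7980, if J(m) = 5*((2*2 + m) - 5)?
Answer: -7985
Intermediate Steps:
J(m) = -5 + 5*m (J(m) = 5*((4 + m) - 5) = 5*(-1 + m) = -5 + 5*m)
J((4*0)*(-2)) - 1*7980 = (-5 + 5*((4*0)*(-2))) - 1*7980 = (-5 + 5*(0*(-2))) - 7980 = (-5 + 5*0) - 7980 = (-5 + 0) - 7980 = -5 - 7980 = -7985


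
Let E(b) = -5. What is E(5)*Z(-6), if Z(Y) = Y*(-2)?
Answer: -60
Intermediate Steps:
Z(Y) = -2*Y
E(5)*Z(-6) = -(-10)*(-6) = -5*12 = -60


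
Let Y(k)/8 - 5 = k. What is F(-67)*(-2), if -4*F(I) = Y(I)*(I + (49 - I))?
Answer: -12152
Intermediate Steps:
Y(k) = 40 + 8*k
F(I) = -490 - 98*I (F(I) = -(40 + 8*I)*(I + (49 - I))/4 = -(40 + 8*I)*49/4 = -(1960 + 392*I)/4 = -490 - 98*I)
F(-67)*(-2) = (-490 - 98*(-67))*(-2) = (-490 + 6566)*(-2) = 6076*(-2) = -12152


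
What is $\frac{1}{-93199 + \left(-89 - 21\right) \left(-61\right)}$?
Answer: $- \frac{1}{86489} \approx -1.1562 \cdot 10^{-5}$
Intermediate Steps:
$\frac{1}{-93199 + \left(-89 - 21\right) \left(-61\right)} = \frac{1}{-93199 - -6710} = \frac{1}{-93199 + 6710} = \frac{1}{-86489} = - \frac{1}{86489}$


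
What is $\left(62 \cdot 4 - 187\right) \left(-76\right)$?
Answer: $-4636$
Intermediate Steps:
$\left(62 \cdot 4 - 187\right) \left(-76\right) = \left(248 - 187\right) \left(-76\right) = 61 \left(-76\right) = -4636$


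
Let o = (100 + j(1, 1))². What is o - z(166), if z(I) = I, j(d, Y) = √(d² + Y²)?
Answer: 9836 + 200*√2 ≈ 10119.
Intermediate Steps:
j(d, Y) = √(Y² + d²)
o = (100 + √2)² (o = (100 + √(1² + 1²))² = (100 + √(1 + 1))² = (100 + √2)² ≈ 10285.)
o - z(166) = (100 + √2)² - 1*166 = (100 + √2)² - 166 = -166 + (100 + √2)²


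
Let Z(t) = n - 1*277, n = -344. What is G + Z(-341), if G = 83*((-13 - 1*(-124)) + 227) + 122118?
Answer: 149551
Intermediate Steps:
Z(t) = -621 (Z(t) = -344 - 1*277 = -344 - 277 = -621)
G = 150172 (G = 83*((-13 + 124) + 227) + 122118 = 83*(111 + 227) + 122118 = 83*338 + 122118 = 28054 + 122118 = 150172)
G + Z(-341) = 150172 - 621 = 149551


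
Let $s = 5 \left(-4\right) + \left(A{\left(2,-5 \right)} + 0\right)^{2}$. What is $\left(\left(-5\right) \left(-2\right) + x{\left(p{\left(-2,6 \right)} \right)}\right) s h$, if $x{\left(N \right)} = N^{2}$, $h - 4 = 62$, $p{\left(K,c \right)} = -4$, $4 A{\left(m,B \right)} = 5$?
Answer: $- \frac{126555}{4} \approx -31639.0$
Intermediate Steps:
$A{\left(m,B \right)} = \frac{5}{4}$ ($A{\left(m,B \right)} = \frac{1}{4} \cdot 5 = \frac{5}{4}$)
$h = 66$ ($h = 4 + 62 = 66$)
$s = - \frac{295}{16}$ ($s = 5 \left(-4\right) + \left(\frac{5}{4} + 0\right)^{2} = -20 + \left(\frac{5}{4}\right)^{2} = -20 + \frac{25}{16} = - \frac{295}{16} \approx -18.438$)
$\left(\left(-5\right) \left(-2\right) + x{\left(p{\left(-2,6 \right)} \right)}\right) s h = \left(\left(-5\right) \left(-2\right) + \left(-4\right)^{2}\right) \left(- \frac{295}{16}\right) 66 = \left(10 + 16\right) \left(- \frac{295}{16}\right) 66 = 26 \left(- \frac{295}{16}\right) 66 = \left(- \frac{3835}{8}\right) 66 = - \frac{126555}{4}$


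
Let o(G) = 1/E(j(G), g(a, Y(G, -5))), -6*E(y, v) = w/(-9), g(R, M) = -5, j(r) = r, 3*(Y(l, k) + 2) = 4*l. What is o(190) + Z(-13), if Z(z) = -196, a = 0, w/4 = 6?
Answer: -775/4 ≈ -193.75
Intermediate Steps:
w = 24 (w = 4*6 = 24)
Y(l, k) = -2 + 4*l/3 (Y(l, k) = -2 + (4*l)/3 = -2 + 4*l/3)
E(y, v) = 4/9 (E(y, v) = -4/(-9) = -4*(-1)/9 = -1/6*(-8/3) = 4/9)
o(G) = 9/4 (o(G) = 1/(4/9) = 9/4)
o(190) + Z(-13) = 9/4 - 196 = -775/4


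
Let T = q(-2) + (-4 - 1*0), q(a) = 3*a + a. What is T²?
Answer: 144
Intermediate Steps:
q(a) = 4*a
T = -12 (T = 4*(-2) + (-4 - 1*0) = -8 + (-4 + 0) = -8 - 4 = -12)
T² = (-12)² = 144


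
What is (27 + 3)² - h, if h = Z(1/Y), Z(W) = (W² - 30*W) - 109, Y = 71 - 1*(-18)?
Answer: 7994958/7921 ≈ 1009.3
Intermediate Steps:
Y = 89 (Y = 71 + 18 = 89)
Z(W) = -109 + W² - 30*W
h = -866058/7921 (h = -109 + (1/89)² - 30/89 = -109 + (1/89)² - 30*1/89 = -109 + 1/7921 - 30/89 = -866058/7921 ≈ -109.34)
(27 + 3)² - h = (27 + 3)² - 1*(-866058/7921) = 30² + 866058/7921 = 900 + 866058/7921 = 7994958/7921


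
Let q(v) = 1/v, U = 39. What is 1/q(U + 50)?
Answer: 89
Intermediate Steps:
1/q(U + 50) = 1/(1/(39 + 50)) = 1/(1/89) = 89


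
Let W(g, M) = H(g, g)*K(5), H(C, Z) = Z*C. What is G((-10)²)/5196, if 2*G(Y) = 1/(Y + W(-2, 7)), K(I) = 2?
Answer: 1/1122336 ≈ 8.9100e-7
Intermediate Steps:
H(C, Z) = C*Z
W(g, M) = 2*g² (W(g, M) = (g*g)*2 = g²*2 = 2*g²)
G(Y) = 1/(2*(8 + Y)) (G(Y) = 1/(2*(Y + 2*(-2)²)) = 1/(2*(Y + 2*4)) = 1/(2*(Y + 8)) = 1/(2*(8 + Y)))
G((-10)²)/5196 = (1/(2*(8 + (-10)²)))/5196 = (1/(2*(8 + 100)))*(1/5196) = ((½)/108)*(1/5196) = ((½)*(1/108))*(1/5196) = (1/216)*(1/5196) = 1/1122336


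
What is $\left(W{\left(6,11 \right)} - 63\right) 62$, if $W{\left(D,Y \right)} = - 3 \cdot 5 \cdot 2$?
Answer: $-5766$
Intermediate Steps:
$W{\left(D,Y \right)} = -30$ ($W{\left(D,Y \right)} = \left(-3\right) 10 = -30$)
$\left(W{\left(6,11 \right)} - 63\right) 62 = \left(-30 - 63\right) 62 = \left(-93\right) 62 = -5766$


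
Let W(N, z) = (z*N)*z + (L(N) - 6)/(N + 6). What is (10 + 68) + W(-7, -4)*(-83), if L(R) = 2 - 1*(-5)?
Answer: 9457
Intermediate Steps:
L(R) = 7 (L(R) = 2 + 5 = 7)
W(N, z) = 1/(6 + N) + N*z² (W(N, z) = (z*N)*z + (7 - 6)/(N + 6) = (N*z)*z + 1/(6 + N) = N*z² + 1/(6 + N) = 1/(6 + N) + N*z²)
(10 + 68) + W(-7, -4)*(-83) = (10 + 68) + ((1 + (-7)²*(-4)² + 6*(-7)*(-4)²)/(6 - 7))*(-83) = 78 + ((1 + 49*16 + 6*(-7)*16)/(-1))*(-83) = 78 - (1 + 784 - 672)*(-83) = 78 - 1*113*(-83) = 78 - 113*(-83) = 78 + 9379 = 9457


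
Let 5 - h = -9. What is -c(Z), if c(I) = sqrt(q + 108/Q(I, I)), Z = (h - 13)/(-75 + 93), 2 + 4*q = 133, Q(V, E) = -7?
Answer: -sqrt(3395)/14 ≈ -4.1619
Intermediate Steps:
h = 14 (h = 5 - 1*(-9) = 5 + 9 = 14)
q = 131/4 (q = -1/2 + (1/4)*133 = -1/2 + 133/4 = 131/4 ≈ 32.750)
Z = 1/18 (Z = (14 - 13)/(-75 + 93) = 1/18 ≈ 0.055556)
c(I) = sqrt(3395)/14 (c(I) = sqrt(131/4 + 108/(-7)) = sqrt(131/4 + 108*(-1/7)) = sqrt(131/4 - 108/7) = sqrt(485/28) = sqrt(3395)/14)
-c(Z) = -sqrt(3395)/14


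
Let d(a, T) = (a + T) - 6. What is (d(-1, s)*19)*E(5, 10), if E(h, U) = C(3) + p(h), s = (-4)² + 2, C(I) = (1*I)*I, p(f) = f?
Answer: 2926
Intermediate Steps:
C(I) = I² (C(I) = I*I = I²)
s = 18 (s = 16 + 2 = 18)
E(h, U) = 9 + h (E(h, U) = 3² + h = 9 + h)
d(a, T) = -6 + T + a (d(a, T) = (T + a) - 6 = -6 + T + a)
(d(-1, s)*19)*E(5, 10) = ((-6 + 18 - 1)*19)*(9 + 5) = (11*19)*14 = 209*14 = 2926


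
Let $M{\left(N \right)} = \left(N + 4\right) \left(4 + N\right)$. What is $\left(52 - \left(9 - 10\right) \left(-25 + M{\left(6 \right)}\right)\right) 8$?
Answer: $1016$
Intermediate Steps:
$M{\left(N \right)} = \left(4 + N\right)^{2}$ ($M{\left(N \right)} = \left(4 + N\right) \left(4 + N\right) = \left(4 + N\right)^{2}$)
$\left(52 - \left(9 - 10\right) \left(-25 + M{\left(6 \right)}\right)\right) 8 = \left(52 - \left(9 - 10\right) \left(-25 + \left(4 + 6\right)^{2}\right)\right) 8 = \left(52 - - (-25 + 10^{2})\right) 8 = \left(52 - - (-25 + 100)\right) 8 = \left(52 - \left(-1\right) 75\right) 8 = \left(52 - -75\right) 8 = \left(52 + 75\right) 8 = 127 \cdot 8 = 1016$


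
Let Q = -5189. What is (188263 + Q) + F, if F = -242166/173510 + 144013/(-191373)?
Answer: 3039462248461736/16602564615 ≈ 1.8307e+5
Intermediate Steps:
F = -35665864774/16602564615 (F = -242166*1/173510 + 144013*(-1/191373) = -121083/86755 - 144013/191373 = -35665864774/16602564615 ≈ -2.1482)
(188263 + Q) + F = (188263 - 5189) - 35665864774/16602564615 = 183074 - 35665864774/16602564615 = 3039462248461736/16602564615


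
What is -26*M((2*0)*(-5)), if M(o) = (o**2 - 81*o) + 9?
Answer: -234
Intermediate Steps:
M(o) = 9 + o**2 - 81*o
-26*M((2*0)*(-5)) = -26*(9 + ((2*0)*(-5))**2 - 81*2*0*(-5)) = -26*(9 + (0*(-5))**2 - 0*(-5)) = -26*(9 + 0**2 - 81*0) = -26*(9 + 0 + 0) = -26*9 = -234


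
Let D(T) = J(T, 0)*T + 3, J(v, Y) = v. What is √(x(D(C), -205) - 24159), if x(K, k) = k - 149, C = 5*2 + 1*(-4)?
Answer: I*√24513 ≈ 156.57*I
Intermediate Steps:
C = 6 (C = 10 - 4 = 6)
D(T) = 3 + T² (D(T) = T*T + 3 = T² + 3 = 3 + T²)
x(K, k) = -149 + k
√(x(D(C), -205) - 24159) = √((-149 - 205) - 24159) = √(-354 - 24159) = √(-24513) = I*√24513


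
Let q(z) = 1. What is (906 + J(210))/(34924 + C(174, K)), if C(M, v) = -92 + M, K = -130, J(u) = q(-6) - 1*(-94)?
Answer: 1001/35006 ≈ 0.028595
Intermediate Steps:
J(u) = 95 (J(u) = 1 - 1*(-94) = 1 + 94 = 95)
(906 + J(210))/(34924 + C(174, K)) = (906 + 95)/(34924 + (-92 + 174)) = 1001/(34924 + 82) = 1001/35006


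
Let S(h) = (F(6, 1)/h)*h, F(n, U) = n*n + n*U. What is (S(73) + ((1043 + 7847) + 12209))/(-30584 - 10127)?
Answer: -21141/40711 ≈ -0.51929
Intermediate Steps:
F(n, U) = n**2 + U*n
S(h) = 42 (S(h) = ((6*(1 + 6))/h)*h = ((6*7)/h)*h = (42/h)*h = 42)
(S(73) + ((1043 + 7847) + 12209))/(-30584 - 10127) = (42 + ((1043 + 7847) + 12209))/(-30584 - 10127) = (42 + (8890 + 12209))/(-40711) = (42 + 21099)*(-1/40711) = 21141*(-1/40711) = -21141/40711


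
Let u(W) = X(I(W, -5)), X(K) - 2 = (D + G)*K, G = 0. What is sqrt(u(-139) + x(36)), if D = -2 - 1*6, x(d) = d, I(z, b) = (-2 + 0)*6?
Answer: sqrt(134) ≈ 11.576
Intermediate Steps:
I(z, b) = -12 (I(z, b) = -2*6 = -12)
D = -8 (D = -2 - 6 = -8)
X(K) = 2 - 8*K (X(K) = 2 + (-8 + 0)*K = 2 - 8*K)
u(W) = 98 (u(W) = 2 - 8*(-12) = 2 + 96 = 98)
sqrt(u(-139) + x(36)) = sqrt(98 + 36) = sqrt(134)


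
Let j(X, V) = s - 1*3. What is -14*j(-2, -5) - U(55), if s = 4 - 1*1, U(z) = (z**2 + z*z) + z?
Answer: -6105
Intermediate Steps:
U(z) = z + 2*z**2 (U(z) = (z**2 + z**2) + z = 2*z**2 + z = z + 2*z**2)
s = 3 (s = 4 - 1 = 3)
j(X, V) = 0 (j(X, V) = 3 - 1*3 = 3 - 3 = 0)
-14*j(-2, -5) - U(55) = -14*0 - 55*(1 + 2*55) = 0 - 55*(1 + 110) = 0 - 55*111 = 0 - 1*6105 = 0 - 6105 = -6105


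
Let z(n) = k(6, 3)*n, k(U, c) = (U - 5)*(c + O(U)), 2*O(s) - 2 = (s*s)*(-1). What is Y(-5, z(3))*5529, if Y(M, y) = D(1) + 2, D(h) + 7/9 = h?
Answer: 36860/3 ≈ 12287.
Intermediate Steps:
O(s) = 1 - s²/2 (O(s) = 1 + ((s*s)*(-1))/2 = 1 + (s²*(-1))/2 = 1 + (-s²)/2 = 1 - s²/2)
D(h) = -7/9 + h
k(U, c) = (-5 + U)*(1 + c - U²/2) (k(U, c) = (U - 5)*(c + (1 - U²/2)) = (-5 + U)*(1 + c - U²/2))
z(n) = -14*n (z(n) = (-5 + 6 - 5*3 - ½*6³ + (5/2)*6² + 6*3)*n = (-5 + 6 - 15 - ½*216 + (5/2)*36 + 18)*n = (-5 + 6 - 15 - 108 + 90 + 18)*n = -14*n)
Y(M, y) = 20/9 (Y(M, y) = (-7/9 + 1) + 2 = 2/9 + 2 = 20/9)
Y(-5, z(3))*5529 = (20/9)*5529 = 36860/3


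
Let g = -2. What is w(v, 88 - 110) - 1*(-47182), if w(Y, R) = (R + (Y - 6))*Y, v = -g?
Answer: 47130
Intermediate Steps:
v = 2 (v = -1*(-2) = 2)
w(Y, R) = Y*(-6 + R + Y) (w(Y, R) = (R + (-6 + Y))*Y = (-6 + R + Y)*Y = Y*(-6 + R + Y))
w(v, 88 - 110) - 1*(-47182) = 2*(-6 + (88 - 110) + 2) - 1*(-47182) = 2*(-6 - 22 + 2) + 47182 = 2*(-26) + 47182 = -52 + 47182 = 47130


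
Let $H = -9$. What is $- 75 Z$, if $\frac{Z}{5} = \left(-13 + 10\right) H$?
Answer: $-10125$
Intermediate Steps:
$Z = 135$ ($Z = 5 \left(-13 + 10\right) \left(-9\right) = 5 \left(\left(-3\right) \left(-9\right)\right) = 5 \cdot 27 = 135$)
$- 75 Z = \left(-75\right) 135 = -10125$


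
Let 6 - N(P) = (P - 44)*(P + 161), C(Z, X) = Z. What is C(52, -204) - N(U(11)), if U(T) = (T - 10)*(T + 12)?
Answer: -3818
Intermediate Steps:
U(T) = (-10 + T)*(12 + T)
N(P) = 6 - (-44 + P)*(161 + P) (N(P) = 6 - (P - 44)*(P + 161) = 6 - (-44 + P)*(161 + P))
C(52, -204) - N(U(11)) = 52 - (7090 - (-120 + 11**2 + 2*11)**2 - 117*(-120 + 11**2 + 2*11)) = 52 - (7090 - (-120 + 121 + 22)**2 - 117*(-120 + 121 + 22)) = 52 - (7090 - 1*23**2 - 117*23) = 52 - (7090 - 1*529 - 2691) = 52 - (7090 - 529 - 2691) = 52 - 1*3870 = 52 - 3870 = -3818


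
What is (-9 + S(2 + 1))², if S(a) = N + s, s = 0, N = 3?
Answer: 36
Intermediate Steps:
S(a) = 3 (S(a) = 3 + 0 = 3)
(-9 + S(2 + 1))² = (-9 + 3)² = (-6)² = 36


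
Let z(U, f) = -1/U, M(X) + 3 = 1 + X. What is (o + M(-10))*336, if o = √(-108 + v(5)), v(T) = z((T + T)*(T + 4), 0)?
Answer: -4032 + 56*I*√97210/5 ≈ -4032.0 + 3492.0*I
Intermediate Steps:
M(X) = -2 + X (M(X) = -3 + (1 + X) = -2 + X)
v(T) = -1/(2*T*(4 + T)) (v(T) = -1/((T + T)*(T + 4)) = -1/((2*T)*(4 + T)) = -1/(2*T*(4 + T)))
o = I*√97210/30 (o = √(-108 - ½/(5*(4 + 5))) = √(-108 - ½*⅕/9) = √(-108 - ½*⅕*⅑) = √(-108 - 1/90) = √(-9721/90) = I*√97210/30 ≈ 10.393*I)
(o + M(-10))*336 = (I*√97210/30 + (-2 - 10))*336 = (I*√97210/30 - 12)*336 = (-12 + I*√97210/30)*336 = -4032 + 56*I*√97210/5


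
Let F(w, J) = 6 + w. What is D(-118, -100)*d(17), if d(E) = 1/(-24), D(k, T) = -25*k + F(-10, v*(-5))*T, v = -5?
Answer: -1675/12 ≈ -139.58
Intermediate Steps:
D(k, T) = -25*k - 4*T (D(k, T) = -25*k + (6 - 10)*T = -25*k - 4*T)
d(E) = -1/24
D(-118, -100)*d(17) = (-25*(-118) - 4*(-100))*(-1/24) = (2950 + 400)*(-1/24) = 3350*(-1/24) = -1675/12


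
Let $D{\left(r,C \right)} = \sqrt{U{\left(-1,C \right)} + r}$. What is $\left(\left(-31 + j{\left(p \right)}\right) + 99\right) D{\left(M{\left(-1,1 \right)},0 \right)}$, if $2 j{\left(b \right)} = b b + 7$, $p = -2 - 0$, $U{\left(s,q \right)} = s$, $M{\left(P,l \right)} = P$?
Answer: $\frac{147 i \sqrt{2}}{2} \approx 103.94 i$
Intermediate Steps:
$p = -2$ ($p = -2 + 0 = -2$)
$j{\left(b \right)} = \frac{7}{2} + \frac{b^{2}}{2}$ ($j{\left(b \right)} = \frac{b b + 7}{2} = \frac{b^{2} + 7}{2} = \frac{7 + b^{2}}{2} = \frac{7}{2} + \frac{b^{2}}{2}$)
$D{\left(r,C \right)} = \sqrt{-1 + r}$
$\left(\left(-31 + j{\left(p \right)}\right) + 99\right) D{\left(M{\left(-1,1 \right)},0 \right)} = \left(\left(-31 + \left(\frac{7}{2} + \frac{\left(-2\right)^{2}}{2}\right)\right) + 99\right) \sqrt{-1 - 1} = \left(\left(-31 + \left(\frac{7}{2} + \frac{1}{2} \cdot 4\right)\right) + 99\right) \sqrt{-2} = \left(\left(-31 + \left(\frac{7}{2} + 2\right)\right) + 99\right) i \sqrt{2} = \left(\left(-31 + \frac{11}{2}\right) + 99\right) i \sqrt{2} = \left(- \frac{51}{2} + 99\right) i \sqrt{2} = \frac{147 i \sqrt{2}}{2}$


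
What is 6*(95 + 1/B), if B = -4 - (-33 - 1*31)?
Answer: 5701/10 ≈ 570.10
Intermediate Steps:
B = 60 (B = -4 - (-33 - 31) = -4 - 1*(-64) = -4 + 64 = 60)
6*(95 + 1/B) = 6*(95 + 1/60) = 6*(5701/60) = 5701/10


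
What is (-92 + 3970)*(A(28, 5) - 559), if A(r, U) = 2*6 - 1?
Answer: -2125144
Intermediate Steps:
A(r, U) = 11 (A(r, U) = 12 - 1 = 11)
(-92 + 3970)*(A(28, 5) - 559) = (-92 + 3970)*(11 - 559) = 3878*(-548) = -2125144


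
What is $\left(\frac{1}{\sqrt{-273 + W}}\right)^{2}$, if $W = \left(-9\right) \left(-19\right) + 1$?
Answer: $- \frac{1}{101} \approx -0.009901$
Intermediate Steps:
$W = 172$ ($W = 171 + 1 = 172$)
$\left(\frac{1}{\sqrt{-273 + W}}\right)^{2} = \left(\frac{1}{\sqrt{-273 + 172}}\right)^{2} = \left(\frac{1}{\sqrt{-101}}\right)^{2} = \left(\frac{1}{i \sqrt{101}}\right)^{2} = \left(- \frac{i \sqrt{101}}{101}\right)^{2} = - \frac{1}{101}$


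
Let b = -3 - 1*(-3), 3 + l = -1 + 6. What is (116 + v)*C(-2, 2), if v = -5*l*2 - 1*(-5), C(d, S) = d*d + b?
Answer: 404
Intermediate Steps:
l = 2 (l = -3 + (-1 + 6) = -3 + 5 = 2)
b = 0 (b = -3 + 3 = 0)
C(d, S) = d**2 (C(d, S) = d*d + 0 = d**2 + 0 = d**2)
v = -15 (v = -5*2*2 - 1*(-5) = -10*2 + 5 = -20 + 5 = -15)
(116 + v)*C(-2, 2) = (116 - 15)*(-2)**2 = 101*4 = 404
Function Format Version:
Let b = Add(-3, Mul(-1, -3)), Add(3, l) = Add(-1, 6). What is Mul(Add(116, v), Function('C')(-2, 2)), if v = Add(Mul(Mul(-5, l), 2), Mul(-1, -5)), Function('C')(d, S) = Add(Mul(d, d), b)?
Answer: 404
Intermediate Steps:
l = 2 (l = Add(-3, Add(-1, 6)) = Add(-3, 5) = 2)
b = 0 (b = Add(-3, 3) = 0)
Function('C')(d, S) = Pow(d, 2) (Function('C')(d, S) = Add(Mul(d, d), 0) = Add(Pow(d, 2), 0) = Pow(d, 2))
v = -15 (v = Add(Mul(Mul(-5, 2), 2), Mul(-1, -5)) = Add(Mul(-10, 2), 5) = Add(-20, 5) = -15)
Mul(Add(116, v), Function('C')(-2, 2)) = Mul(Add(116, -15), Pow(-2, 2)) = Mul(101, 4) = 404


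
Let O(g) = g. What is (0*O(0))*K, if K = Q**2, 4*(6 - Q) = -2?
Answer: 0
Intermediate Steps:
Q = 13/2 (Q = 6 - 1/4*(-2) = 6 + 1/2 = 13/2 ≈ 6.5000)
K = 169/4 (K = (13/2)**2 = 169/4 ≈ 42.250)
(0*O(0))*K = (0*0)*(169/4) = 0*(169/4) = 0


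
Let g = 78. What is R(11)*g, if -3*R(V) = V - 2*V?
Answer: 286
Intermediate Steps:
R(V) = V/3 (R(V) = -(V - 2*V)/3 = -(-1)*V/3 = V/3)
R(11)*g = ((⅓)*11)*78 = (11/3)*78 = 286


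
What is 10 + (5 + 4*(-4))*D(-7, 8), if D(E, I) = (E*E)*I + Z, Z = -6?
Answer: -4236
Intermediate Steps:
D(E, I) = -6 + I*E**2 (D(E, I) = (E*E)*I - 6 = E**2*I - 6 = I*E**2 - 6 = -6 + I*E**2)
10 + (5 + 4*(-4))*D(-7, 8) = 10 + (5 + 4*(-4))*(-6 + 8*(-7)**2) = 10 + (5 - 16)*(-6 + 8*49) = 10 - 11*(-6 + 392) = 10 - 11*386 = 10 - 4246 = -4236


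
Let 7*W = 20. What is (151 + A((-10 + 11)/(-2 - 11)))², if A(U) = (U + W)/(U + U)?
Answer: 3463321/196 ≈ 17670.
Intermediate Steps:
W = 20/7 (W = (⅐)*20 = 20/7 ≈ 2.8571)
A(U) = (20/7 + U)/(2*U) (A(U) = (U + 20/7)/(U + U) = (20/7 + U)/((2*U)) = (20/7 + U)*(1/(2*U)) = (20/7 + U)/(2*U))
(151 + A((-10 + 11)/(-2 - 11)))² = (151 + (20 + 7*((-10 + 11)/(-2 - 11)))/(14*(((-10 + 11)/(-2 - 11)))))² = (151 + (20 + 7*(1/(-13)))/(14*((1/(-13)))))² = (151 + (20 + 7*(1*(-1/13)))/(14*((1*(-1/13)))))² = (151 + (20 + 7*(-1/13))/(14*(-1/13)))² = (151 + (1/14)*(-13)*(20 - 7/13))² = (151 + (1/14)*(-13)*(253/13))² = (151 - 253/14)² = (1861/14)² = 3463321/196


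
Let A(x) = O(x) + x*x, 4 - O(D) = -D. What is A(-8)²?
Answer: 3600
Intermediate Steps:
O(D) = 4 + D (O(D) = 4 - (-1)*D = 4 + D)
A(x) = 4 + x + x² (A(x) = (4 + x) + x*x = (4 + x) + x² = 4 + x + x²)
A(-8)² = (4 - 8 + (-8)²)² = (4 - 8 + 64)² = 60² = 3600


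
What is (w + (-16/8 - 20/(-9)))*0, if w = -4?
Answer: 0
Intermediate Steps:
(w + (-16/8 - 20/(-9)))*0 = (-4 + (-16/8 - 20/(-9)))*0 = (-4 + (-16*⅛ - 20*(-⅑)))*0 = (-4 + (-2 + 20/9))*0 = (-4 + 2/9)*0 = -34/9*0 = 0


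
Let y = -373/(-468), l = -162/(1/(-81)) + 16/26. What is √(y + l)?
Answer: √79842841/78 ≈ 114.56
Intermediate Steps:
l = 170594/13 (l = -162/(-1/81) + 16*(1/26) = -162*(-81) + 8/13 = 13122 + 8/13 = 170594/13 ≈ 13123.)
y = 373/468 (y = -373*(-1/468) = 373/468 ≈ 0.79701)
√(y + l) = √(373/468 + 170594/13) = √(6141757/468) = √79842841/78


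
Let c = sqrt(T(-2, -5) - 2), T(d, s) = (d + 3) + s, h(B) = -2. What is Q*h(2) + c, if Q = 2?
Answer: -4 + I*sqrt(6) ≈ -4.0 + 2.4495*I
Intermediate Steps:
T(d, s) = 3 + d + s (T(d, s) = (3 + d) + s = 3 + d + s)
c = I*sqrt(6) (c = sqrt((3 - 2 - 5) - 2) = sqrt(-4 - 2) = sqrt(-6) = I*sqrt(6) ≈ 2.4495*I)
Q*h(2) + c = 2*(-2) + I*sqrt(6) = -4 + I*sqrt(6)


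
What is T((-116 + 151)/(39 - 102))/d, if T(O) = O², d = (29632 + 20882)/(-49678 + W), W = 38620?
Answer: -46075/681939 ≈ -0.067565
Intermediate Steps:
d = -8419/1843 (d = (29632 + 20882)/(-49678 + 38620) = 50514/(-11058) = 50514*(-1/11058) = -8419/1843 ≈ -4.5681)
T((-116 + 151)/(39 - 102))/d = ((-116 + 151)/(39 - 102))²/(-8419/1843) = (35/(-63))²*(-1843/8419) = (35*(-1/63))²*(-1843/8419) = (-5/9)²*(-1843/8419) = (25/81)*(-1843/8419) = -46075/681939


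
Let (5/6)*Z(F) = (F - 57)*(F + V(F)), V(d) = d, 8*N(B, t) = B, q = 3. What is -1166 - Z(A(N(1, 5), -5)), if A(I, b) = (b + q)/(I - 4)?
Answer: -5266438/4805 ≈ -1096.0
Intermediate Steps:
N(B, t) = B/8
A(I, b) = (3 + b)/(-4 + I) (A(I, b) = (b + 3)/(I - 4) = (3 + b)/(-4 + I))
Z(F) = 12*F*(-57 + F)/5 (Z(F) = 6*((F - 57)*(F + F))/5 = 6*((-57 + F)*(2*F))/5 = 6*(2*F*(-57 + F))/5 = 12*F*(-57 + F)/5)
-1166 - Z(A(N(1, 5), -5)) = -1166 - 12*(3 - 5)/(-4 + (⅛)*1)*(-57 + (3 - 5)/(-4 + (⅛)*1))/5 = -1166 - 12*-2/(-4 + ⅛)*(-57 - 2/(-4 + ⅛))/5 = -1166 - 12*-2/(-31/8)*(-57 - 2/(-31/8))/5 = -1166 - 12*(-8/31*(-2))*(-57 - 8/31*(-2))/5 = -1166 - 12*16*(-57 + 16/31)/(5*31) = -1166 - 12*16*(-1751)/(5*31*31) = -1166 - 1*(-336192/4805) = -1166 + 336192/4805 = -5266438/4805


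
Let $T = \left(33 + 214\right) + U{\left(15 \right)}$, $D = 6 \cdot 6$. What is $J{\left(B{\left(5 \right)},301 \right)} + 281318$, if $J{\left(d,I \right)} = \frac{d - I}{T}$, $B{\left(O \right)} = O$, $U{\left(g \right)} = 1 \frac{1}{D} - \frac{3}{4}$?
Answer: $\frac{1247077366}{4433} \approx 2.8132 \cdot 10^{5}$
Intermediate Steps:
$D = 36$
$U{\left(g \right)} = - \frac{13}{18}$ ($U{\left(g \right)} = 1 \cdot \frac{1}{36} - \frac{3}{4} = \frac{1}{36} - \frac{3}{4} = - \frac{13}{18}$)
$T = \frac{4433}{18}$ ($T = \left(33 + 214\right) - \frac{13}{18} = 247 - \frac{13}{18} = \frac{4433}{18} \approx 246.28$)
$J{\left(d,I \right)} = - \frac{18 I}{4433} + \frac{18 d}{4433}$ ($J{\left(d,I \right)} = \frac{d - I}{\frac{4433}{18}} = \left(d - I\right) \frac{18}{4433} = - \frac{18 I}{4433} + \frac{18 d}{4433}$)
$J{\left(B{\left(5 \right)},301 \right)} + 281318 = \left(\left(- \frac{18}{4433}\right) 301 + \frac{18}{4433} \cdot 5\right) + 281318 = \left(- \frac{5418}{4433} + \frac{90}{4433}\right) + 281318 = - \frac{5328}{4433} + 281318 = \frac{1247077366}{4433}$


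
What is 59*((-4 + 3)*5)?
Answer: -295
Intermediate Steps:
59*((-4 + 3)*5) = 59*(-1*5) = 59*(-5) = -295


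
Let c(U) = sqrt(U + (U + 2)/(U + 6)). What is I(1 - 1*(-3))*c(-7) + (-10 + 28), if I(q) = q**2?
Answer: 18 + 16*I*sqrt(2) ≈ 18.0 + 22.627*I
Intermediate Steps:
c(U) = sqrt(U + (2 + U)/(6 + U))
I(1 - 1*(-3))*c(-7) + (-10 + 28) = (1 - 1*(-3))**2*sqrt((2 - 7 - 7*(6 - 7))/(6 - 7)) + (-10 + 28) = (1 + 3)**2*sqrt((2 - 7 - 7*(-1))/(-1)) + 18 = 4**2*sqrt(-(2 - 7 + 7)) + 18 = 16*sqrt(-1*2) + 18 = 16*sqrt(-2) + 18 = 16*(I*sqrt(2)) + 18 = 16*I*sqrt(2) + 18 = 18 + 16*I*sqrt(2)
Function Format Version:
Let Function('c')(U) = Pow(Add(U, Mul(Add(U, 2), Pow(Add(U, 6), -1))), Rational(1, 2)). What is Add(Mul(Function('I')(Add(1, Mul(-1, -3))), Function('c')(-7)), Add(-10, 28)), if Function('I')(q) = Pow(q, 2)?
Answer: Add(18, Mul(16, I, Pow(2, Rational(1, 2)))) ≈ Add(18.000, Mul(22.627, I))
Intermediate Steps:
Function('c')(U) = Pow(Add(U, Mul(Pow(Add(6, U), -1), Add(2, U))), Rational(1, 2)) (Function('c')(U) = Pow(Add(U, Mul(Add(2, U), Pow(Add(6, U), -1))), Rational(1, 2)) = Pow(Add(U, Mul(Pow(Add(6, U), -1), Add(2, U))), Rational(1, 2)))
Add(Mul(Function('I')(Add(1, Mul(-1, -3))), Function('c')(-7)), Add(-10, 28)) = Add(Mul(Pow(Add(1, Mul(-1, -3)), 2), Pow(Mul(Pow(Add(6, -7), -1), Add(2, -7, Mul(-7, Add(6, -7)))), Rational(1, 2))), Add(-10, 28)) = Add(Mul(Pow(Add(1, 3), 2), Pow(Mul(Pow(-1, -1), Add(2, -7, Mul(-7, -1))), Rational(1, 2))), 18) = Add(Mul(Pow(4, 2), Pow(Mul(-1, Add(2, -7, 7)), Rational(1, 2))), 18) = Add(Mul(16, Pow(Mul(-1, 2), Rational(1, 2))), 18) = Add(Mul(16, Pow(-2, Rational(1, 2))), 18) = Add(Mul(16, Mul(I, Pow(2, Rational(1, 2)))), 18) = Add(Mul(16, I, Pow(2, Rational(1, 2))), 18) = Add(18, Mul(16, I, Pow(2, Rational(1, 2))))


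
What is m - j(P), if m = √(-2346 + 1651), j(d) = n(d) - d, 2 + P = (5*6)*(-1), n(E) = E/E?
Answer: -33 + I*√695 ≈ -33.0 + 26.363*I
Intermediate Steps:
n(E) = 1
P = -32 (P = -2 + (5*6)*(-1) = -2 + 30*(-1) = -2 - 30 = -32)
j(d) = 1 - d
m = I*√695 (m = √(-695) = I*√695 ≈ 26.363*I)
m - j(P) = I*√695 - (1 - 1*(-32)) = I*√695 - (1 + 32) = I*√695 - 1*33 = I*√695 - 33 = -33 + I*√695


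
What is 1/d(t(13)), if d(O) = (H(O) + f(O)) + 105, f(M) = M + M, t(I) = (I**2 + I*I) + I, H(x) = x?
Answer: 1/1158 ≈ 0.00086356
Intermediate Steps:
t(I) = I + 2*I**2 (t(I) = (I**2 + I**2) + I = 2*I**2 + I = I + 2*I**2)
f(M) = 2*M
d(O) = 105 + 3*O (d(O) = (O + 2*O) + 105 = 3*O + 105 = 105 + 3*O)
1/d(t(13)) = 1/(105 + 3*(13*(1 + 2*13))) = 1/(105 + 3*(13*(1 + 26))) = 1/(105 + 3*(13*27)) = 1/(105 + 3*351) = 1/(105 + 1053) = 1/1158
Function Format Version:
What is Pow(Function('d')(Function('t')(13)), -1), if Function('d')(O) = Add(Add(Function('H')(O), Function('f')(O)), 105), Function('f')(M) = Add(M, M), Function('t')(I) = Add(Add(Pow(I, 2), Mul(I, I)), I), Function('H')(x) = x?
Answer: Rational(1, 1158) ≈ 0.00086356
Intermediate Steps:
Function('t')(I) = Add(I, Mul(2, Pow(I, 2))) (Function('t')(I) = Add(Add(Pow(I, 2), Pow(I, 2)), I) = Add(Mul(2, Pow(I, 2)), I) = Add(I, Mul(2, Pow(I, 2))))
Function('f')(M) = Mul(2, M)
Function('d')(O) = Add(105, Mul(3, O)) (Function('d')(O) = Add(Add(O, Mul(2, O)), 105) = Add(Mul(3, O), 105) = Add(105, Mul(3, O)))
Pow(Function('d')(Function('t')(13)), -1) = Pow(Add(105, Mul(3, Mul(13, Add(1, Mul(2, 13))))), -1) = Pow(Add(105, Mul(3, Mul(13, Add(1, 26)))), -1) = Pow(Add(105, Mul(3, Mul(13, 27))), -1) = Pow(Add(105, Mul(3, 351)), -1) = Pow(Add(105, 1053), -1) = Pow(1158, -1) = Rational(1, 1158)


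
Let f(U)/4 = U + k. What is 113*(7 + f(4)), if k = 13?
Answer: 8475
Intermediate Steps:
f(U) = 52 + 4*U (f(U) = 4*(U + 13) = 4*(13 + U) = 52 + 4*U)
113*(7 + f(4)) = 113*(7 + (52 + 4*4)) = 113*(7 + (52 + 16)) = 113*(7 + 68) = 113*75 = 8475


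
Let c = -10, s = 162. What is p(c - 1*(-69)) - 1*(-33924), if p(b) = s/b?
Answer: 2001678/59 ≈ 33927.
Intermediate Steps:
p(b) = 162/b
p(c - 1*(-69)) - 1*(-33924) = 162/(-10 - 1*(-69)) - 1*(-33924) = 162/(-10 + 69) + 33924 = 162/59 + 33924 = 2001678/59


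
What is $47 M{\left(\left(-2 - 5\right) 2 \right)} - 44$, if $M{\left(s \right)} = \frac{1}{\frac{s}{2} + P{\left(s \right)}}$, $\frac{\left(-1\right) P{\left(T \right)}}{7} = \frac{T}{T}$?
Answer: $- \frac{663}{14} \approx -47.357$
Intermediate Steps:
$P{\left(T \right)} = -7$ ($P{\left(T \right)} = - 7 \frac{T}{T} = \left(-7\right) 1 = -7$)
$M{\left(s \right)} = \frac{1}{-7 + \frac{s}{2}}$ ($M{\left(s \right)} = \frac{1}{\frac{s}{2} - 7} = \frac{1}{-7 + \frac{s}{2}}$)
$47 M{\left(\left(-2 - 5\right) 2 \right)} - 44 = 47 \frac{2}{-14 + \left(-2 - 5\right) 2} - 44 = 47 \frac{2}{-14 - 14} - 44 = 47 \frac{2}{-28} - 44 = 47 \cdot 2 \left(- \frac{1}{28}\right) - 44 = 47 \left(- \frac{1}{14}\right) - 44 = - \frac{47}{14} - 44 = - \frac{663}{14}$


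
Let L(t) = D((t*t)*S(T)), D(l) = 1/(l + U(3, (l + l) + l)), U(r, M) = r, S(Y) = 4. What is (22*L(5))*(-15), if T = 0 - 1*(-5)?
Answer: -330/103 ≈ -3.2039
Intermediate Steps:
T = 5 (T = 0 + 5 = 5)
D(l) = 1/(3 + l) (D(l) = 1/(l + 3) = 1/(3 + l))
L(t) = 1/(3 + 4*t**2) (L(t) = 1/(3 + (t*t)*4) = 1/(3 + t**2*4) = 1/(3 + 4*t**2))
(22*L(5))*(-15) = (22/(3 + 4*5**2))*(-15) = (22/(3 + 4*25))*(-15) = (22/(3 + 100))*(-15) = (22/103)*(-15) = -330/103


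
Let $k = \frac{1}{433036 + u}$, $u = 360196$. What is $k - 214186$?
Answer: $- \frac{169899189151}{793232} \approx -2.1419 \cdot 10^{5}$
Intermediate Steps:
$k = \frac{1}{793232}$ ($k = \frac{1}{433036 + 360196} = \frac{1}{793232} \approx 1.2607 \cdot 10^{-6}$)
$k - 214186 = \frac{1}{793232} - 214186 = - \frac{169899189151}{793232}$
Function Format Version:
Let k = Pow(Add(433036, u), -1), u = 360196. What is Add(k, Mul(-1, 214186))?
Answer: Rational(-169899189151, 793232) ≈ -2.1419e+5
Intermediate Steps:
k = Rational(1, 793232) (k = Pow(Add(433036, 360196), -1) = Pow(793232, -1) = Rational(1, 793232) ≈ 1.2607e-6)
Add(k, Mul(-1, 214186)) = Add(Rational(1, 793232), Mul(-1, 214186)) = Add(Rational(1, 793232), -214186) = Rational(-169899189151, 793232)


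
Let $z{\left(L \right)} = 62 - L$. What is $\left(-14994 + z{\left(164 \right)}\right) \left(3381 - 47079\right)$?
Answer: $659665008$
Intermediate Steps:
$\left(-14994 + z{\left(164 \right)}\right) \left(3381 - 47079\right) = \left(-14994 + \left(62 - 164\right)\right) \left(3381 - 47079\right) = \left(-14994 + \left(62 - 164\right)\right) \left(-43698\right) = \left(-14994 - 102\right) \left(-43698\right) = \left(-15096\right) \left(-43698\right) = 659665008$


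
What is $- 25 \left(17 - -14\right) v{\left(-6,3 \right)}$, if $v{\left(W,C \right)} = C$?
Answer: $-2325$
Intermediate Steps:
$- 25 \left(17 - -14\right) v{\left(-6,3 \right)} = - 25 \left(17 - -14\right) 3 = - 25 \left(17 + 14\right) 3 = \left(-25\right) 31 \cdot 3 = \left(-775\right) 3 = -2325$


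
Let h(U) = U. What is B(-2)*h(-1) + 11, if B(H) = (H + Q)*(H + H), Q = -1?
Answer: -1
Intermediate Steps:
B(H) = 2*H*(-1 + H) (B(H) = (H - 1)*(H + H) = (-1 + H)*(2*H) = 2*H*(-1 + H))
B(-2)*h(-1) + 11 = (2*(-2)*(-1 - 2))*(-1) + 11 = (2*(-2)*(-3))*(-1) + 11 = 12*(-1) + 11 = -12 + 11 = -1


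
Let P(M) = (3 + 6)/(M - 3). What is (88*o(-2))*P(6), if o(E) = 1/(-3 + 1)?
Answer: -132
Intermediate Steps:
P(M) = 9/(-3 + M)
o(E) = -1/2 (o(E) = 1/(-2) = -1/2)
(88*o(-2))*P(6) = (88*(-1/2))*(9/(-3 + 6)) = -396/3 = -44*3 = -132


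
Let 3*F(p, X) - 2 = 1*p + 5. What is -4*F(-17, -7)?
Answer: 40/3 ≈ 13.333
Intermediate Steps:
F(p, X) = 7/3 + p/3 (F(p, X) = ⅔ + (1*p + 5)/3 = ⅔ + (p + 5)/3 = ⅔ + (5 + p)/3 = ⅔ + (5/3 + p/3) = 7/3 + p/3)
-4*F(-17, -7) = -4*(7/3 + (⅓)*(-17)) = -4*(7/3 - 17/3) = -4*(-10/3) = 40/3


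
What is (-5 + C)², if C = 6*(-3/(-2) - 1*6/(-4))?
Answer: 169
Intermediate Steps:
C = 18 (C = 6*(-3*(-½) - 6*(-¼)) = 6*(3/2 + 3/2) = 6*3 = 18)
(-5 + C)² = (-5 + 18)² = 13² = 169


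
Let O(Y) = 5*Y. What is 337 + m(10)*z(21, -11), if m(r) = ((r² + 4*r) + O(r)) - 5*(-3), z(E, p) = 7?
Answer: 1772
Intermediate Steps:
m(r) = 15 + r² + 9*r (m(r) = ((r² + 4*r) + 5*r) - 5*(-3) = (r² + 9*r) + 15 = 15 + r² + 9*r)
337 + m(10)*z(21, -11) = 337 + (15 + 10² + 9*10)*7 = 337 + (15 + 100 + 90)*7 = 337 + 205*7 = 337 + 1435 = 1772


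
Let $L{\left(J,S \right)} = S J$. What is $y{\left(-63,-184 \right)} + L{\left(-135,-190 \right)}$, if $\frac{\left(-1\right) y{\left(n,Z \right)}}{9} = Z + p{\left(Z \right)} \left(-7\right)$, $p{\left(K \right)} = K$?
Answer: $15714$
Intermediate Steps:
$L{\left(J,S \right)} = J S$
$y{\left(n,Z \right)} = 54 Z$ ($y{\left(n,Z \right)} = - 9 \left(Z + Z \left(-7\right)\right) = - 9 \left(Z - 7 Z\right) = - 9 \left(- 6 Z\right) = 54 Z$)
$y{\left(-63,-184 \right)} + L{\left(-135,-190 \right)} = 54 \left(-184\right) - -25650 = -9936 + 25650 = 15714$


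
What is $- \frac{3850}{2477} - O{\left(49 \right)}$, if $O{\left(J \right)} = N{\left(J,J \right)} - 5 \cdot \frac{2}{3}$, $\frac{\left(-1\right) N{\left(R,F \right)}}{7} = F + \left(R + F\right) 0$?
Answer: $\frac{2562053}{7431} \approx 344.78$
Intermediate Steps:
$N{\left(R,F \right)} = - 7 F$ ($N{\left(R,F \right)} = - 7 \left(F + \left(R + F\right) 0\right) = - 7 \left(F + \left(F + R\right) 0\right) = - 7 \left(F + 0\right) = - 7 F$)
$O{\left(J \right)} = - \frac{10}{3} - 7 J$ ($O{\left(J \right)} = - 7 J - 5 \cdot \frac{2}{3} = - 7 J - 5 \cdot 2 \cdot \frac{1}{3} = - 7 J - \frac{10}{3} = - \frac{10}{3} - 7 J$)
$- \frac{3850}{2477} - O{\left(49 \right)} = - \frac{3850}{2477} - \left(- \frac{10}{3} - 343\right) = \left(-3850\right) \frac{1}{2477} - \left(- \frac{10}{3} - 343\right) = - \frac{3850}{2477} - - \frac{1039}{3} = - \frac{3850}{2477} + \frac{1039}{3} = \frac{2562053}{7431}$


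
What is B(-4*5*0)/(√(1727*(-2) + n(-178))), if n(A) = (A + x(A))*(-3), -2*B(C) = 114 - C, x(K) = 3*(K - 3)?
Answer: 57*I*√1291/1291 ≈ 1.5864*I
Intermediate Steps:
x(K) = -9 + 3*K (x(K) = 3*(-3 + K) = -9 + 3*K)
B(C) = -57 + C/2 (B(C) = -(114 - C)/2 = -57 + C/2)
n(A) = 27 - 12*A (n(A) = (A + (-9 + 3*A))*(-3) = (-9 + 4*A)*(-3) = 27 - 12*A)
B(-4*5*0)/(√(1727*(-2) + n(-178))) = (-57 + (-4*5*0)/2)/(√(1727*(-2) + (27 - 12*(-178)))) = (-57 + (-20*0)/2)/(√(-3454 + (27 + 2136))) = (-57 + (½)*0)/(√(-3454 + 2163)) = (-57 + 0)/(√(-1291)) = -57*(-I*√1291/1291) = -(-57)*I*√1291/1291 = 57*I*√1291/1291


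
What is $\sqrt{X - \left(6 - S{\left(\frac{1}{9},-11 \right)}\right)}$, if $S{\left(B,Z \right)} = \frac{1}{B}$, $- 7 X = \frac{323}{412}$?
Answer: $\frac{\sqrt{6005209}}{1442} \approx 1.6994$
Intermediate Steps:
$X = - \frac{323}{2884}$ ($X = - \frac{323 \cdot \frac{1}{412}}{7} = \left(- \frac{1}{7}\right) \frac{323}{412} = - \frac{323}{2884} \approx -0.112$)
$\sqrt{X - \left(6 - S{\left(\frac{1}{9},-11 \right)}\right)} = \sqrt{- \frac{323}{2884} - \left(6 - 9\right)} = \sqrt{- \frac{323}{2884} - -3} = \sqrt{- \frac{323}{2884} + \left(-39 + 42\right)} = \sqrt{- \frac{323}{2884} + 3} = \sqrt{\frac{8329}{2884}} = \frac{\sqrt{6005209}}{1442}$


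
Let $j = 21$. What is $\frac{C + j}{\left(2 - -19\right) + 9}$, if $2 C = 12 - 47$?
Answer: $\frac{7}{60} \approx 0.11667$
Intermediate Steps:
$C = - \frac{35}{2}$ ($C = \frac{12 - 47}{2} = \frac{1}{2} \left(-35\right) = - \frac{35}{2} \approx -17.5$)
$\frac{C + j}{\left(2 - -19\right) + 9} = \frac{- \frac{35}{2} + 21}{\left(2 - -19\right) + 9} = \frac{1}{\left(2 + 19\right) + 9} \cdot \frac{7}{2} = \frac{1}{21 + 9} \cdot \frac{7}{2} = \frac{1}{30} \cdot \frac{7}{2} = \frac{7}{60}$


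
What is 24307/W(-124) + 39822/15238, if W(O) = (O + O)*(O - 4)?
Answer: 817249817/241857536 ≈ 3.3791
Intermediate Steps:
W(O) = 2*O*(-4 + O) (W(O) = (2*O)*(-4 + O) = 2*O*(-4 + O))
24307/W(-124) + 39822/15238 = 24307/((2*(-124)*(-4 - 124))) + 39822/15238 = 24307/((2*(-124)*(-128))) + 39822*(1/15238) = 24307/31744 + 19911/7619 = 817249817/241857536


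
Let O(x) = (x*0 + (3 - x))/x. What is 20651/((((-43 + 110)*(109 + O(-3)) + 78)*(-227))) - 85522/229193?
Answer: -145422655661/377038299317 ≈ -0.38570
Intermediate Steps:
O(x) = (3 - x)/x (O(x) = (0 + (3 - x))/x = (3 - x)/x)
20651/((((-43 + 110)*(109 + O(-3)) + 78)*(-227))) - 85522/229193 = 20651/((((-43 + 110)*(109 + (3 - 1*(-3))/(-3)) + 78)*(-227))) - 85522/229193 = 20651/(((67*(109 - (3 + 3)/3) + 78)*(-227))) - 85522*1/229193 = 20651/(((67*(109 - 1/3*6) + 78)*(-227))) - 85522/229193 = 20651/(((67*(109 - 2) + 78)*(-227))) - 85522/229193 = 20651/(((67*107 + 78)*(-227))) - 85522/229193 = 20651/(((7169 + 78)*(-227))) - 85522/229193 = 20651/((7247*(-227))) - 85522/229193 = 20651/(-1645069) - 85522/229193 = 20651*(-1/1645069) - 85522/229193 = -20651/1645069 - 85522/229193 = -145422655661/377038299317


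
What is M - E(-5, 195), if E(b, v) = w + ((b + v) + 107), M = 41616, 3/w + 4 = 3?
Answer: 41322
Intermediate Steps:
w = -3 (w = 3/(-4 + 3) = 3/(-1) = 3*(-1) = -3)
E(b, v) = 104 + b + v (E(b, v) = -3 + ((b + v) + 107) = -3 + (107 + b + v) = 104 + b + v)
M - E(-5, 195) = 41616 - (104 - 5 + 195) = 41616 - 1*294 = 41616 - 294 = 41322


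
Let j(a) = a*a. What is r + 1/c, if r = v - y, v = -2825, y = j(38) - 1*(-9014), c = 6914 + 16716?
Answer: -313877289/23630 ≈ -13283.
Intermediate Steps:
j(a) = a²
c = 23630
y = 10458 (y = 38² - 1*(-9014) = 1444 + 9014 = 10458)
r = -13283 (r = -2825 - 1*10458 = -2825 - 10458 = -13283)
r + 1/c = -13283 + 1/23630 = -313877289/23630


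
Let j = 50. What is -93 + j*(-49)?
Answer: -2543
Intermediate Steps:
-93 + j*(-49) = -93 + 50*(-49) = -93 - 2450 = -2543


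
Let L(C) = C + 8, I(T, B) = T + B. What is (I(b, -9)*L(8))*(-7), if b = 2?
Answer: 784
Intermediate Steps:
I(T, B) = B + T
L(C) = 8 + C
(I(b, -9)*L(8))*(-7) = ((-9 + 2)*(8 + 8))*(-7) = -7*16*(-7) = -112*(-7) = 784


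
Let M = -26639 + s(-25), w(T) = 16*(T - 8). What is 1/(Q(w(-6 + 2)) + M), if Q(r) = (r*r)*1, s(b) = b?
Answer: 1/10200 ≈ 9.8039e-5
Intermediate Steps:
w(T) = -128 + 16*T (w(T) = 16*(-8 + T) = -128 + 16*T)
M = -26664 (M = -26639 - 25 = -26664)
Q(r) = r² (Q(r) = r²*1 = r²)
1/(Q(w(-6 + 2)) + M) = 1/((-128 + 16*(-6 + 2))² - 26664) = 1/((-128 + 16*(-4))² - 26664) = 1/((-128 - 64)² - 26664) = 1/((-192)² - 26664) = 1/(36864 - 26664) = 1/10200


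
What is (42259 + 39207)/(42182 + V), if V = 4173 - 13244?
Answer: 81466/33111 ≈ 2.4604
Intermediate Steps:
V = -9071
(42259 + 39207)/(42182 + V) = (42259 + 39207)/(42182 - 9071) = 81466/33111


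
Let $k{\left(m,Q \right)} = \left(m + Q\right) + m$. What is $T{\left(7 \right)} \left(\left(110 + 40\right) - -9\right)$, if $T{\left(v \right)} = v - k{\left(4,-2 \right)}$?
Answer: $159$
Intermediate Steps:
$k{\left(m,Q \right)} = Q + 2 m$ ($k{\left(m,Q \right)} = \left(Q + m\right) + m = Q + 2 m$)
$T{\left(v \right)} = -6 + v$ ($T{\left(v \right)} = v - \left(-2 + 2 \cdot 4\right) = v - \left(-2 + 8\right) = v - 6 = -6 + v$)
$T{\left(7 \right)} \left(\left(110 + 40\right) - -9\right) = \left(-6 + 7\right) \left(\left(110 + 40\right) - -9\right) = 1 \left(150 + 9\right) = 1 \cdot 159 = 159$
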